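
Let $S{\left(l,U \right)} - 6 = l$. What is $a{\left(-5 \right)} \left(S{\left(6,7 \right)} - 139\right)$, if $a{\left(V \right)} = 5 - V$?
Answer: $-1270$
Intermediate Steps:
$S{\left(l,U \right)} = 6 + l$
$a{\left(-5 \right)} \left(S{\left(6,7 \right)} - 139\right) = \left(5 - -5\right) \left(\left(6 + 6\right) - 139\right) = \left(5 + 5\right) \left(12 - 139\right) = 10 \left(-127\right) = -1270$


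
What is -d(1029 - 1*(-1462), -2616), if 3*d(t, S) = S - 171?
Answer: 929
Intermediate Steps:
d(t, S) = -57 + S/3 (d(t, S) = (S - 171)/3 = (-171 + S)/3 = -57 + S/3)
-d(1029 - 1*(-1462), -2616) = -(-57 + (⅓)*(-2616)) = -(-57 - 872) = -1*(-929) = 929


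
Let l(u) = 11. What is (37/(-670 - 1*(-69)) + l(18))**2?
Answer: 43217476/361201 ≈ 119.65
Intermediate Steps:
(37/(-670 - 1*(-69)) + l(18))**2 = (37/(-670 - 1*(-69)) + 11)**2 = (37/(-670 + 69) + 11)**2 = (37/(-601) + 11)**2 = (37*(-1/601) + 11)**2 = (-37/601 + 11)**2 = (6574/601)**2 = 43217476/361201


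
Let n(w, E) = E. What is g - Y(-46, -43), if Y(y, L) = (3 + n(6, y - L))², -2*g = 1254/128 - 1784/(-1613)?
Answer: -1125527/206464 ≈ -5.4514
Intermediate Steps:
g = -1125527/206464 (g = -(1254/128 - 1784/(-1613))/2 = -(1254*(1/128) - 1784*(-1/1613))/2 = -(627/64 + 1784/1613)/2 = -½*1125527/103232 = -1125527/206464 ≈ -5.4514)
Y(y, L) = (3 + y - L)² (Y(y, L) = (3 + (y - L))² = (3 + y - L)²)
g - Y(-46, -43) = -1125527/206464 - (3 - 46 - 1*(-43))² = -1125527/206464 - (3 - 46 + 43)² = -1125527/206464 - 1*0² = -1125527/206464 - 1*0 = -1125527/206464 + 0 = -1125527/206464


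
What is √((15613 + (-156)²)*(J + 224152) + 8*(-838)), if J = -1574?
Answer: √8891761818 ≈ 94296.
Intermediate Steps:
√((15613 + (-156)²)*(J + 224152) + 8*(-838)) = √((15613 + (-156)²)*(-1574 + 224152) + 8*(-838)) = √((15613 + 24336)*222578 - 6704) = √(39949*222578 - 6704) = √(8891768522 - 6704) = √8891761818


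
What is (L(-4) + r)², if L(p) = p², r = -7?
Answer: 81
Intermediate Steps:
(L(-4) + r)² = ((-4)² - 7)² = (16 - 7)² = 9² = 81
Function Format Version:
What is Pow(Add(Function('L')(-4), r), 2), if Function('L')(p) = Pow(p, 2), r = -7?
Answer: 81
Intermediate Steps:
Pow(Add(Function('L')(-4), r), 2) = Pow(Add(Pow(-4, 2), -7), 2) = Pow(Add(16, -7), 2) = Pow(9, 2) = 81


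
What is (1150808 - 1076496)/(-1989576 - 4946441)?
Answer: -74312/6936017 ≈ -0.010714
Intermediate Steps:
(1150808 - 1076496)/(-1989576 - 4946441) = 74312/(-6936017) = 74312*(-1/6936017) = -74312/6936017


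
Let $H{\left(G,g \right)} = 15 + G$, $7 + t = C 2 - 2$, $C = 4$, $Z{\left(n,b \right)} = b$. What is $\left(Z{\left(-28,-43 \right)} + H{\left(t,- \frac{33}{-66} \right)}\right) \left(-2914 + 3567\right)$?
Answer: $-18937$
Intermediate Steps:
$t = -1$ ($t = -7 + \left(4 \cdot 2 - 2\right) = -7 + \left(8 - 2\right) = -7 + 6 = -1$)
$\left(Z{\left(-28,-43 \right)} + H{\left(t,- \frac{33}{-66} \right)}\right) \left(-2914 + 3567\right) = \left(-43 + \left(15 - 1\right)\right) \left(-2914 + 3567\right) = \left(-43 + 14\right) 653 = \left(-29\right) 653 = -18937$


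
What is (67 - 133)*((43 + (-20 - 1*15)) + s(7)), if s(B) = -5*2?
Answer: 132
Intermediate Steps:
s(B) = -10
(67 - 133)*((43 + (-20 - 1*15)) + s(7)) = (67 - 133)*((43 + (-20 - 1*15)) - 10) = -66*((43 + (-20 - 15)) - 10) = -66*((43 - 35) - 10) = -66*(8 - 10) = -66*(-2) = 132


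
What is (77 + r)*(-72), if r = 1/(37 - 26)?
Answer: -61056/11 ≈ -5550.5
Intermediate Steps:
r = 1/11 ≈ 0.090909
(77 + r)*(-72) = (77 + 1/11)*(-72) = (848/11)*(-72) = -61056/11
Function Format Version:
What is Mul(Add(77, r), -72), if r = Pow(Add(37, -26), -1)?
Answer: Rational(-61056, 11) ≈ -5550.5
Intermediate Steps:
r = Rational(1, 11) (r = Pow(11, -1) = Rational(1, 11) ≈ 0.090909)
Mul(Add(77, r), -72) = Mul(Add(77, Rational(1, 11)), -72) = Mul(Rational(848, 11), -72) = Rational(-61056, 11)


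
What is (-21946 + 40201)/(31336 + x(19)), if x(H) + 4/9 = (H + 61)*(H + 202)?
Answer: 32859/88228 ≈ 0.37243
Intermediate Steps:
x(H) = -4/9 + (61 + H)*(202 + H) (x(H) = -4/9 + (H + 61)*(H + 202) = -4/9 + (61 + H)*(202 + H))
(-21946 + 40201)/(31336 + x(19)) = (-21946 + 40201)/(31336 + (110894/9 + 19² + 263*19)) = 18255/(31336 + (110894/9 + 361 + 4997)) = 18255/(31336 + 159116/9) = 18255/(441140/9) = 18255*(9/441140) = 32859/88228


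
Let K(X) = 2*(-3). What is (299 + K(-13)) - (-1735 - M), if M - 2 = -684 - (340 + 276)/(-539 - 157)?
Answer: 117179/87 ≈ 1346.9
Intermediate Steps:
K(X) = -6
M = -59257/87 (M = 2 + (-684 - (340 + 276)/(-539 - 157)) = 2 + (-684 - 616/(-696)) = 2 + (-684 - 616*(-1)/696) = 2 + (-684 - 1*(-77/87)) = 2 + (-684 + 77/87) = 2 - 59431/87 = -59257/87 ≈ -681.12)
(299 + K(-13)) - (-1735 - M) = (299 - 6) - (-1735 - 1*(-59257/87)) = 293 - (-1735 + 59257/87) = 293 - 1*(-91688/87) = 293 + 91688/87 = 117179/87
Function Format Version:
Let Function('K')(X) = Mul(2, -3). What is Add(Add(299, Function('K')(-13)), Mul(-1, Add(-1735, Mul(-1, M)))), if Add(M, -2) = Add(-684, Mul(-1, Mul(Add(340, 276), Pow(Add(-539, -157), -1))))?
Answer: Rational(117179, 87) ≈ 1346.9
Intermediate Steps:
Function('K')(X) = -6
M = Rational(-59257, 87) (M = Add(2, Add(-684, Mul(-1, Mul(Add(340, 276), Pow(Add(-539, -157), -1))))) = Add(2, Add(-684, Mul(-1, Mul(616, Pow(-696, -1))))) = Add(2, Add(-684, Mul(-1, Mul(616, Rational(-1, 696))))) = Add(2, Add(-684, Mul(-1, Rational(-77, 87)))) = Add(2, Add(-684, Rational(77, 87))) = Add(2, Rational(-59431, 87)) = Rational(-59257, 87) ≈ -681.12)
Add(Add(299, Function('K')(-13)), Mul(-1, Add(-1735, Mul(-1, M)))) = Add(Add(299, -6), Mul(-1, Add(-1735, Mul(-1, Rational(-59257, 87))))) = Add(293, Mul(-1, Add(-1735, Rational(59257, 87)))) = Add(293, Mul(-1, Rational(-91688, 87))) = Add(293, Rational(91688, 87)) = Rational(117179, 87)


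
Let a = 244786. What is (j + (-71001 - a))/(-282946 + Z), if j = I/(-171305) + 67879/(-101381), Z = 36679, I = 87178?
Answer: 783473728086464/610990967244105 ≈ 1.2823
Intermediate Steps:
j = -2923743559/2481010315 (j = 87178/(-171305) + 67879/(-101381) = 87178*(-1/171305) + 67879*(-1/101381) = -87178/171305 - 9697/14483 = -2923743559/2481010315 ≈ -1.1784)
(j + (-71001 - a))/(-282946 + Z) = (-2923743559/2481010315 + (-71001 - 1*244786))/(-282946 + 36679) = (-2923743559/2481010315 + (-71001 - 244786))/(-246267) = (-2923743559/2481010315 - 315787)*(-1/246267) = -783473728086464/2481010315*(-1/246267) = 783473728086464/610990967244105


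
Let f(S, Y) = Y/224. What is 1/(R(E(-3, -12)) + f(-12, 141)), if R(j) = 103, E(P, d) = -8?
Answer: 224/23213 ≈ 0.0096498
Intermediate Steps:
f(S, Y) = Y/224 (f(S, Y) = Y*(1/224) = Y/224)
1/(R(E(-3, -12)) + f(-12, 141)) = 1/(103 + (1/224)*141) = 1/(103 + 141/224) = 1/(23213/224) = 224/23213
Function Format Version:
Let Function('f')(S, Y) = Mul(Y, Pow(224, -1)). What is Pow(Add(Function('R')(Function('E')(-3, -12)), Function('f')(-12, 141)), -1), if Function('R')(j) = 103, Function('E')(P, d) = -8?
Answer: Rational(224, 23213) ≈ 0.0096498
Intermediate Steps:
Function('f')(S, Y) = Mul(Rational(1, 224), Y) (Function('f')(S, Y) = Mul(Y, Rational(1, 224)) = Mul(Rational(1, 224), Y))
Pow(Add(Function('R')(Function('E')(-3, -12)), Function('f')(-12, 141)), -1) = Pow(Add(103, Mul(Rational(1, 224), 141)), -1) = Pow(Add(103, Rational(141, 224)), -1) = Pow(Rational(23213, 224), -1) = Rational(224, 23213)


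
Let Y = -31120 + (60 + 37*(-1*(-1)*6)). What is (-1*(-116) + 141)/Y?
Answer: -257/30838 ≈ -0.0083339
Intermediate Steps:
Y = -30838 (Y = -31120 + (60 + 37*(1*6)) = -31120 + (60 + 37*6) = -31120 + (60 + 222) = -31120 + 282 = -30838)
(-1*(-116) + 141)/Y = (-1*(-116) + 141)/(-30838) = (116 + 141)*(-1/30838) = 257*(-1/30838) = -257/30838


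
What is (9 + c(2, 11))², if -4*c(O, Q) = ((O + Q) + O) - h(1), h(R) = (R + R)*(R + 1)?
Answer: 625/16 ≈ 39.063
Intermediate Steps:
h(R) = 2*R*(1 + R) (h(R) = (2*R)*(1 + R) = 2*R*(1 + R))
c(O, Q) = 1 - O/2 - Q/4 (c(O, Q) = -(((O + Q) + O) - 2*(1 + 1))/4 = -((Q + 2*O) - 2*2)/4 = -((Q + 2*O) - 1*4)/4 = -((Q + 2*O) - 4)/4 = -(-4 + Q + 2*O)/4 = 1 - O/2 - Q/4)
(9 + c(2, 11))² = (9 + (1 - ½*2 - ¼*11))² = (9 + (1 - 1 - 11/4))² = (9 - 11/4)² = (25/4)² = 625/16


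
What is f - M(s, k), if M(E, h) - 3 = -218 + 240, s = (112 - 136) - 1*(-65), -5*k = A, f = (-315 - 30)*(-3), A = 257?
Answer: 1010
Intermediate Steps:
f = 1035 (f = -345*(-3) = 1035)
k = -257/5 (k = -⅕*257 = -257/5 ≈ -51.400)
s = 41 (s = -24 + 65 = 41)
M(E, h) = 25 (M(E, h) = 3 + (-218 + 240) = 3 + 22 = 25)
f - M(s, k) = 1035 - 1*25 = 1035 - 25 = 1010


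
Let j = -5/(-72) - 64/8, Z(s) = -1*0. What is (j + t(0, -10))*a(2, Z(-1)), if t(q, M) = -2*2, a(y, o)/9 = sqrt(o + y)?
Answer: -859*sqrt(2)/8 ≈ -151.85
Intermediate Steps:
Z(s) = 0
a(y, o) = 9*sqrt(o + y)
t(q, M) = -4
j = -571/72 (j = -5*(-1/72) - 64*1/8 = 5/72 - 8 = -571/72 ≈ -7.9306)
(j + t(0, -10))*a(2, Z(-1)) = (-571/72 - 4)*(9*sqrt(0 + 2)) = -859*sqrt(2)/8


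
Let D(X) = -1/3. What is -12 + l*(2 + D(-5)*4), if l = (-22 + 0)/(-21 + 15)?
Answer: -86/9 ≈ -9.5556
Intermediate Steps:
D(X) = -⅓ (D(X) = -1*⅓ = -⅓)
l = 11/3 (l = -22/(-6) = -22*(-⅙) = 11/3 ≈ 3.6667)
-12 + l*(2 + D(-5)*4) = -12 + 11*(2 - ⅓*4)/3 = -12 + 11*(2 - 4/3)/3 = -12 + (11/3)*(⅔) = -12 + 22/9 = -86/9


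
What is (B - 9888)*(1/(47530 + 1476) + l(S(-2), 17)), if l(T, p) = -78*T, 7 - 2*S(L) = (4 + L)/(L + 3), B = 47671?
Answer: -361060733327/49006 ≈ -7.3677e+6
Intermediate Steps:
S(L) = 7/2 - (4 + L)/(2*(3 + L)) (S(L) = 7/2 - (4 + L)/(2*(L + 3)) = 7/2 - (4 + L)/(2*(3 + L)))
(B - 9888)*(1/(47530 + 1476) + l(S(-2), 17)) = (47671 - 9888)*(1/(47530 + 1476) - 39*(17 + 6*(-2))/(3 - 2)) = 37783*(1/49006 - 39*(17 - 12)/1) = 37783*(1/49006 - 39*5) = 37783*(1/49006 - 78*5/2) = 37783*(1/49006 - 195) = 37783*(-9556169/49006) = -361060733327/49006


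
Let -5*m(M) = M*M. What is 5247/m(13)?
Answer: -26235/169 ≈ -155.24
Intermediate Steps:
m(M) = -M**2/5 (m(M) = -M*M/5 = -M**2/5)
5247/m(13) = 5247/((-1/5*13**2)) = 5247/((-1/5*169)) = 5247/(-169/5) = 5247*(-5/169) = -26235/169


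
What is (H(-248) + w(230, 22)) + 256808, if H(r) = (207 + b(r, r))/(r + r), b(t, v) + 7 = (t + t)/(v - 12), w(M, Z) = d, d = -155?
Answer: 2068619899/8060 ≈ 2.5665e+5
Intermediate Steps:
w(M, Z) = -155
b(t, v) = -7 + 2*t/(-12 + v) (b(t, v) = -7 + (t + t)/(v - 12) = -7 + (2*t)/(-12 + v) = -7 + 2*t/(-12 + v))
H(r) = (207 + (84 - 5*r)/(-12 + r))/(2*r) (H(r) = (207 + (84 - 7*r + 2*r)/(-12 + r))/(r + r) = (207 + (84 - 5*r)/(-12 + r))/((2*r)) = (207 + (84 - 5*r)/(-12 + r))*(1/(2*r)) = (207 + (84 - 5*r)/(-12 + r))/(2*r))
(H(-248) + w(230, 22)) + 256808 = ((-1200 + 101*(-248))/((-248)*(-12 - 248)) - 155) + 256808 = (-1/248*(-1200 - 25048)/(-260) - 155) + 256808 = (-1/248*(-1/260)*(-26248) - 155) + 256808 = (-3281/8060 - 155) + 256808 = -1252581/8060 + 256808 = 2068619899/8060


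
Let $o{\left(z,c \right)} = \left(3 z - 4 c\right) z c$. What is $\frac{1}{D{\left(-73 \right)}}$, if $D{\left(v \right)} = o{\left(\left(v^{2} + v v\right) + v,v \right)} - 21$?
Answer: $- \frac{1}{24762877156} \approx -4.0383 \cdot 10^{-11}$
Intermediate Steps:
$o{\left(z,c \right)} = c z \left(- 4 c + 3 z\right)$ ($o{\left(z,c \right)} = \left(- 4 c + 3 z\right) z c = z \left(- 4 c + 3 z\right) c = c z \left(- 4 c + 3 z\right)$)
$D{\left(v \right)} = -21 + v \left(v + 2 v^{2}\right) \left(- v + 6 v^{2}\right)$ ($D{\left(v \right)} = v \left(\left(v^{2} + v v\right) + v\right) \left(- 4 v + 3 \left(\left(v^{2} + v v\right) + v\right)\right) - 21 = v \left(\left(v^{2} + v^{2}\right) + v\right) \left(- 4 v + 3 \left(\left(v^{2} + v^{2}\right) + v\right)\right) - 21 = v \left(2 v^{2} + v\right) \left(- 4 v + 3 \left(2 v^{2} + v\right)\right) - 21 = v \left(v + 2 v^{2}\right) \left(- 4 v + 3 \left(v + 2 v^{2}\right)\right) - 21 = v \left(v + 2 v^{2}\right) \left(- 4 v + \left(3 v + 6 v^{2}\right)\right) - 21 = v \left(v + 2 v^{2}\right) \left(- v + 6 v^{2}\right) - 21 = -21 + v \left(v + 2 v^{2}\right) \left(- v + 6 v^{2}\right)$)
$\frac{1}{D{\left(-73 \right)}} = \frac{1}{-21 + \left(-73\right)^{3} \left(1 + 2 \left(-73\right)\right) \left(-1 + 6 \left(-73\right)\right)} = \frac{1}{-21 - 389017 \left(1 - 146\right) \left(-1 - 438\right)} = \frac{1}{-21 - \left(-56407465\right) \left(-439\right)} = \frac{1}{-21 - 24762877135} = \frac{1}{-24762877156} = - \frac{1}{24762877156}$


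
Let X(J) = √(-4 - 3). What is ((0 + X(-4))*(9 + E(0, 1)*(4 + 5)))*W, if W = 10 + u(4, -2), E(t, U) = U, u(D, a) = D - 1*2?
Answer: 216*I*√7 ≈ 571.48*I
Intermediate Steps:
u(D, a) = -2 + D (u(D, a) = D - 2 = -2 + D)
X(J) = I*√7 (X(J) = √(-7) = I*√7)
W = 12 (W = 10 + (-2 + 4) = 10 + 2 = 12)
((0 + X(-4))*(9 + E(0, 1)*(4 + 5)))*W = ((0 + I*√7)*(9 + 1*(4 + 5)))*12 = ((I*√7)*(9 + 1*9))*12 = ((I*√7)*(9 + 9))*12 = ((I*√7)*18)*12 = (18*I*√7)*12 = 216*I*√7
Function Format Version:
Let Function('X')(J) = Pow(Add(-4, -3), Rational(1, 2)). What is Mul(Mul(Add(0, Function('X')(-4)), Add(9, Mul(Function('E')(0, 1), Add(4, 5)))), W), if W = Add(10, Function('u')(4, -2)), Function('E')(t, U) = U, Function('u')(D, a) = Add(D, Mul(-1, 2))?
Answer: Mul(216, I, Pow(7, Rational(1, 2))) ≈ Mul(571.48, I)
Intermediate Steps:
Function('u')(D, a) = Add(-2, D) (Function('u')(D, a) = Add(D, -2) = Add(-2, D))
Function('X')(J) = Mul(I, Pow(7, Rational(1, 2))) (Function('X')(J) = Pow(-7, Rational(1, 2)) = Mul(I, Pow(7, Rational(1, 2))))
W = 12 (W = Add(10, Add(-2, 4)) = Add(10, 2) = 12)
Mul(Mul(Add(0, Function('X')(-4)), Add(9, Mul(Function('E')(0, 1), Add(4, 5)))), W) = Mul(Mul(Add(0, Mul(I, Pow(7, Rational(1, 2)))), Add(9, Mul(1, Add(4, 5)))), 12) = Mul(Mul(Mul(I, Pow(7, Rational(1, 2))), Add(9, Mul(1, 9))), 12) = Mul(Mul(Mul(I, Pow(7, Rational(1, 2))), Add(9, 9)), 12) = Mul(Mul(Mul(I, Pow(7, Rational(1, 2))), 18), 12) = Mul(Mul(18, I, Pow(7, Rational(1, 2))), 12) = Mul(216, I, Pow(7, Rational(1, 2)))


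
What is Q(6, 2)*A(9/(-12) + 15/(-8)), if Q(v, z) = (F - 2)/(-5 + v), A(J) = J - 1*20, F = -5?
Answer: 1267/8 ≈ 158.38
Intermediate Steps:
A(J) = -20 + J (A(J) = J - 20 = -20 + J)
Q(v, z) = -7/(-5 + v) (Q(v, z) = (-5 - 2)/(-5 + v) = -7/(-5 + v))
Q(6, 2)*A(9/(-12) + 15/(-8)) = (-7/(-5 + 6))*(-20 + (9/(-12) + 15/(-8))) = (-7/1)*(-20 + (9*(-1/12) + 15*(-⅛))) = (-7*1)*(-20 + (-¾ - 15/8)) = -7*(-20 - 21/8) = -7*(-181/8) = 1267/8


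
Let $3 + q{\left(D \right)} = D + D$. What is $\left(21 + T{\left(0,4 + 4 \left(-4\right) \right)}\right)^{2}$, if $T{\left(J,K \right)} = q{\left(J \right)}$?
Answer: $324$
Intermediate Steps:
$q{\left(D \right)} = -3 + 2 D$ ($q{\left(D \right)} = -3 + \left(D + D\right) = -3 + 2 D$)
$T{\left(J,K \right)} = -3 + 2 J$
$\left(21 + T{\left(0,4 + 4 \left(-4\right) \right)}\right)^{2} = \left(21 + \left(-3 + 2 \cdot 0\right)\right)^{2} = \left(21 + \left(-3 + 0\right)\right)^{2} = \left(21 - 3\right)^{2} = 18^{2} = 324$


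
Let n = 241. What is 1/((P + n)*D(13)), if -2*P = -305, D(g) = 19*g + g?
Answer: 1/102310 ≈ 9.7742e-6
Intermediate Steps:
D(g) = 20*g
P = 305/2 (P = -½*(-305) = 305/2 ≈ 152.50)
1/((P + n)*D(13)) = 1/((305/2 + 241)*((20*13))) = 1/((787/2)*260) = (2/787)*(1/260) = 1/102310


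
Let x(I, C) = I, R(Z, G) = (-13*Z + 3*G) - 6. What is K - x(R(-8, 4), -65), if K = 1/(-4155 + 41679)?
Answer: -4127639/37524 ≈ -110.00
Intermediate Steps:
R(Z, G) = -6 - 13*Z + 3*G
K = 1/37524 ≈ 2.6650e-5
K - x(R(-8, 4), -65) = 1/37524 - (-6 - 13*(-8) + 3*4) = 1/37524 - (-6 + 104 + 12) = 1/37524 - 1*110 = 1/37524 - 110 = -4127639/37524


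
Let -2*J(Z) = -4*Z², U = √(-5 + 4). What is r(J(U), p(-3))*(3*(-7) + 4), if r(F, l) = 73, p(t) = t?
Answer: -1241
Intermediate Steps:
U = I (U = √(-1) = I ≈ 1.0*I)
J(Z) = 2*Z² (J(Z) = -(-2)*Z² = 2*Z²)
r(J(U), p(-3))*(3*(-7) + 4) = 73*(3*(-7) + 4) = 73*(-21 + 4) = 73*(-17) = -1241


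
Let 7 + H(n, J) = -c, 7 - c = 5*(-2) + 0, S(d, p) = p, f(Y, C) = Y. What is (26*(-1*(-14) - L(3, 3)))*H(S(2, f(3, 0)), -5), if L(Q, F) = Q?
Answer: -6864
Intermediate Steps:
c = 17 (c = 7 - (5*(-2) + 0) = 7 - (-10 + 0) = 7 - 1*(-10) = 7 + 10 = 17)
H(n, J) = -24 (H(n, J) = -7 - 1*17 = -7 - 17 = -24)
(26*(-1*(-14) - L(3, 3)))*H(S(2, f(3, 0)), -5) = (26*(-1*(-14) - 1*3))*(-24) = (26*(14 - 3))*(-24) = (26*11)*(-24) = 286*(-24) = -6864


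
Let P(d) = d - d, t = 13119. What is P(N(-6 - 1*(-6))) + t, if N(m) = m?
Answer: 13119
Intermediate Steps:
P(d) = 0
P(N(-6 - 1*(-6))) + t = 0 + 13119 = 13119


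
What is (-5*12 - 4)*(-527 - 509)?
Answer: 66304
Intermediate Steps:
(-5*12 - 4)*(-527 - 509) = (-60 - 4)*(-1036) = -64*(-1036) = 66304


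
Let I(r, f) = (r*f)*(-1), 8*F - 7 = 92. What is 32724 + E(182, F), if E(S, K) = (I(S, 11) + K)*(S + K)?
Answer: -22656599/64 ≈ -3.5401e+5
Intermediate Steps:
F = 99/8 (F = 7/8 + (⅛)*92 = 7/8 + 23/2 = 99/8 ≈ 12.375)
I(r, f) = -f*r (I(r, f) = (f*r)*(-1) = -f*r)
E(S, K) = (K + S)*(K - 11*S) (E(S, K) = (-1*11*S + K)*(S + K) = (-11*S + K)*(K + S) = (K - 11*S)*(K + S) = (K + S)*(K - 11*S))
32724 + E(182, F) = 32724 + ((99/8)² - 11*182² - 10*99/8*182) = 32724 + (9801/64 - 11*33124 - 45045/2) = 32724 + (9801/64 - 364364 - 45045/2) = 32724 - 24750935/64 = -22656599/64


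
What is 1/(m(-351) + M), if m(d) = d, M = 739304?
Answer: 1/738953 ≈ 1.3533e-6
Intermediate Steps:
1/(m(-351) + M) = 1/(-351 + 739304) = 1/738953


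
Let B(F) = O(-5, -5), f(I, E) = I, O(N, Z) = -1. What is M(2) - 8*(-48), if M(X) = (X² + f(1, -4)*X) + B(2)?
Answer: 389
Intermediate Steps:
B(F) = -1
M(X) = -1 + X + X² (M(X) = (X² + 1*X) - 1 = (X² + X) - 1 = (X + X²) - 1 = -1 + X + X²)
M(2) - 8*(-48) = (-1 + 2 + 2²) - 8*(-48) = (-1 + 2 + 4) + 384 = 5 + 384 = 389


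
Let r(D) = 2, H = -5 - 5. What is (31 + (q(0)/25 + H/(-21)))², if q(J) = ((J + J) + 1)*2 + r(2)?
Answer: 275858881/275625 ≈ 1000.8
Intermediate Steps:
H = -10
q(J) = 4 + 4*J (q(J) = ((J + J) + 1)*2 + 2 = (2*J + 1)*2 + 2 = (1 + 2*J)*2 + 2 = (2 + 4*J) + 2 = 4 + 4*J)
(31 + (q(0)/25 + H/(-21)))² = (31 + ((4 + 4*0)/25 - 10/(-21)))² = (31 + ((4 + 0)*(1/25) - 10*(-1/21)))² = (31 + (4*(1/25) + 10/21))² = (31 + (4/25 + 10/21))² = (31 + 334/525)² = (16609/525)² = 275858881/275625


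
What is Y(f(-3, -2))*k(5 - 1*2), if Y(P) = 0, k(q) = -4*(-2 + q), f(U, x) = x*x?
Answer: 0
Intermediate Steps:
f(U, x) = x**2
k(q) = 8 - 4*q
Y(f(-3, -2))*k(5 - 1*2) = 0*(8 - 4*(5 - 1*2)) = 0*(8 - 4*(5 - 2)) = 0*(8 - 4*3) = 0*(8 - 12) = 0*(-4) = 0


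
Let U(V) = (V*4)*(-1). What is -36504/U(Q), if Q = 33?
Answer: 3042/11 ≈ 276.55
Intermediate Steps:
U(V) = -4*V (U(V) = (4*V)*(-1) = -4*V)
-36504/U(Q) = -36504/((-4*33)) = -36504/(-132) = -36504*(-1/132) = 3042/11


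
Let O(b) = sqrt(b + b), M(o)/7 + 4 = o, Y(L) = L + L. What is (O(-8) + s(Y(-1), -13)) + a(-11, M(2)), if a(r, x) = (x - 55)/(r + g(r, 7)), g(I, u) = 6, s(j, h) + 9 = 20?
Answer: 124/5 + 4*I ≈ 24.8 + 4.0*I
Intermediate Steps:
Y(L) = 2*L
s(j, h) = 11 (s(j, h) = -9 + 20 = 11)
M(o) = -28 + 7*o
O(b) = sqrt(2)*sqrt(b) (O(b) = sqrt(2*b) = sqrt(2)*sqrt(b))
a(r, x) = (-55 + x)/(6 + r) (a(r, x) = (x - 55)/(r + 6) = (-55 + x)/(6 + r))
(O(-8) + s(Y(-1), -13)) + a(-11, M(2)) = (sqrt(2)*sqrt(-8) + 11) + (-55 + (-28 + 7*2))/(6 - 11) = (sqrt(2)*(2*I*sqrt(2)) + 11) + (-55 + (-28 + 14))/(-5) = (4*I + 11) - (-55 - 14)/5 = (11 + 4*I) - 1/5*(-69) = (11 + 4*I) + 69/5 = 124/5 + 4*I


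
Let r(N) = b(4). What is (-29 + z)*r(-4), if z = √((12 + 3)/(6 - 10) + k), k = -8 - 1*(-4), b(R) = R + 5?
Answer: -261 + 9*I*√31/2 ≈ -261.0 + 25.055*I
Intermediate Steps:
b(R) = 5 + R
k = -4 (k = -8 + 4 = -4)
r(N) = 9 (r(N) = 5 + 4 = 9)
z = I*√31/2 (z = √((12 + 3)/(6 - 10) - 4) = √(15/(-4) - 4) = √(15*(-¼) - 4) = √(-15/4 - 4) = √(-31/4) = I*√31/2 ≈ 2.7839*I)
(-29 + z)*r(-4) = (-29 + I*√31/2)*9 = -261 + 9*I*√31/2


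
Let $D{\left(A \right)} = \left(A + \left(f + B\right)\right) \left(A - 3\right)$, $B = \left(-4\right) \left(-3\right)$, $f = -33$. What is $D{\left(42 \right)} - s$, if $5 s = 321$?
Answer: $\frac{3774}{5} \approx 754.8$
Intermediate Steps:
$s = \frac{321}{5}$ ($s = \frac{1}{5} \cdot 321 = \frac{321}{5} \approx 64.2$)
$B = 12$
$D{\left(A \right)} = \left(-21 + A\right) \left(-3 + A\right)$ ($D{\left(A \right)} = \left(A + \left(-33 + 12\right)\right) \left(A - 3\right) = \left(A - 21\right) \left(-3 + A\right) = \left(-21 + A\right) \left(-3 + A\right)$)
$D{\left(42 \right)} - s = \left(63 + 42^{2} - 1008\right) - \frac{321}{5} = \left(63 + 1764 - 1008\right) - \frac{321}{5} = 819 - \frac{321}{5} = \frac{3774}{5}$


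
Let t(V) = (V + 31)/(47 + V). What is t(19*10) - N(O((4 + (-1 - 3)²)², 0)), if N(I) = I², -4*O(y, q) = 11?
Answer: -25141/3792 ≈ -6.6300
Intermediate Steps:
t(V) = (31 + V)/(47 + V)
O(y, q) = -11/4 (O(y, q) = -¼*11 = -11/4)
t(19*10) - N(O((4 + (-1 - 3)²)², 0)) = (31 + 19*10)/(47 + 19*10) - (-11/4)² = (31 + 190)/(47 + 190) - 1*121/16 = 221/237 - 121/16 = -25141/3792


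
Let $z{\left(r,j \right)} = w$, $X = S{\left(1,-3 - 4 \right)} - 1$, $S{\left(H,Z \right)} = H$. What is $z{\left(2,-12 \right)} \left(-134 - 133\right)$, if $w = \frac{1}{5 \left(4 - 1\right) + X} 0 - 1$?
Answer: $267$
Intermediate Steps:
$X = 0$ ($X = 1 - 1 = 0$)
$w = -1$ ($w = \frac{1}{5 \left(4 - 1\right) + 0} \cdot 0 - 1 = \frac{1}{5 \cdot 3 + 0} \cdot 0 - 1 = \frac{1}{15 + 0} \cdot 0 - 1 = \frac{1}{15} \cdot 0 - 1 = 0 - 1 = -1$)
$z{\left(r,j \right)} = -1$
$z{\left(2,-12 \right)} \left(-134 - 133\right) = - (-134 - 133) = \left(-1\right) \left(-267\right) = 267$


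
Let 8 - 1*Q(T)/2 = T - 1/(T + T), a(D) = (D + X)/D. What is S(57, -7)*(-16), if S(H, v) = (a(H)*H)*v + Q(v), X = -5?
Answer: 37424/7 ≈ 5346.3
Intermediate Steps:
a(D) = (-5 + D)/D (a(D) = (D - 5)/D = (-5 + D)/D)
Q(T) = 16 + 1/T - 2*T (Q(T) = 16 - 2*(T - 1/(T + T)) = 16 - 2*(T - 1/(2*T)) = 16 + (1/T - 2*T) = 16 + 1/T - 2*T)
S(H, v) = 16 + 1/v - 2*v + v*(-5 + H) (S(H, v) = (((-5 + H)/H)*H)*v + (16 + 1/v - 2*v) = (-5 + H)*v + (16 + 1/v - 2*v) = v*(-5 + H) + (16 + 1/v - 2*v) = 16 + 1/v - 2*v + v*(-5 + H))
S(57, -7)*(-16) = (16 + 1/(-7) - 7*(-7) + 57*(-7))*(-16) = (16 - ⅐ + 49 - 399)*(-16) = -2339/7*(-16) = 37424/7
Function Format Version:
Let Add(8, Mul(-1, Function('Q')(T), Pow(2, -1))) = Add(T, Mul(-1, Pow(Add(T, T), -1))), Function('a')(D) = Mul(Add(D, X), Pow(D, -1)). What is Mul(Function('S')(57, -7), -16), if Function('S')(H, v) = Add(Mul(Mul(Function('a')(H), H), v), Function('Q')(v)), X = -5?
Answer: Rational(37424, 7) ≈ 5346.3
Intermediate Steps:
Function('a')(D) = Mul(Pow(D, -1), Add(-5, D)) (Function('a')(D) = Mul(Add(D, -5), Pow(D, -1)) = Mul(Add(-5, D), Pow(D, -1)) = Mul(Pow(D, -1), Add(-5, D)))
Function('Q')(T) = Add(16, Pow(T, -1), Mul(-2, T)) (Function('Q')(T) = Add(16, Mul(-2, Add(T, Mul(-1, Pow(Add(T, T), -1))))) = Add(16, Mul(-2, Add(T, Mul(-1, Pow(Mul(2, T), -1))))) = Add(16, Mul(-2, Add(T, Mul(-1, Mul(Rational(1, 2), Pow(T, -1)))))) = Add(16, Mul(-2, Add(T, Mul(Rational(-1, 2), Pow(T, -1))))) = Add(16, Add(Pow(T, -1), Mul(-2, T))) = Add(16, Pow(T, -1), Mul(-2, T)))
Function('S')(H, v) = Add(16, Pow(v, -1), Mul(-2, v), Mul(v, Add(-5, H))) (Function('S')(H, v) = Add(Mul(Mul(Mul(Pow(H, -1), Add(-5, H)), H), v), Add(16, Pow(v, -1), Mul(-2, v))) = Add(Mul(Add(-5, H), v), Add(16, Pow(v, -1), Mul(-2, v))) = Add(Mul(v, Add(-5, H)), Add(16, Pow(v, -1), Mul(-2, v))) = Add(16, Pow(v, -1), Mul(-2, v), Mul(v, Add(-5, H))))
Mul(Function('S')(57, -7), -16) = Mul(Add(16, Pow(-7, -1), Mul(-7, -7), Mul(57, -7)), -16) = Mul(Add(16, Rational(-1, 7), 49, -399), -16) = Mul(Rational(-2339, 7), -16) = Rational(37424, 7)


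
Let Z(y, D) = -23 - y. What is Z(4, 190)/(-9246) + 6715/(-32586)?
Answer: -5100589/25107513 ≈ -0.20315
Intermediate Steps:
Z(4, 190)/(-9246) + 6715/(-32586) = (-23 - 1*4)/(-9246) + 6715/(-32586) = (-23 - 4)*(-1/9246) + 6715*(-1/32586) = -27*(-1/9246) - 6715/32586 = 9/3082 - 6715/32586 = -5100589/25107513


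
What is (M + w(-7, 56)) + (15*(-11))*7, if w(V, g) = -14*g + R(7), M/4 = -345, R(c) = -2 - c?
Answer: -3328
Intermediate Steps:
M = -1380 (M = 4*(-345) = -1380)
w(V, g) = -9 - 14*g (w(V, g) = -14*g + (-2 - 1*7) = -14*g + (-2 - 7) = -14*g - 9 = -9 - 14*g)
(M + w(-7, 56)) + (15*(-11))*7 = (-1380 + (-9 - 14*56)) + (15*(-11))*7 = (-1380 + (-9 - 784)) - 165*7 = (-1380 - 793) - 1155 = -2173 - 1155 = -3328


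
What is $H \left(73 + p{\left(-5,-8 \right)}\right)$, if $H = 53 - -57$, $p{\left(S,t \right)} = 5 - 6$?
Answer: $7920$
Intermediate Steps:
$p{\left(S,t \right)} = -1$ ($p{\left(S,t \right)} = 5 - 6 = -1$)
$H = 110$ ($H = 53 + 57 = 110$)
$H \left(73 + p{\left(-5,-8 \right)}\right) = 110 \left(73 - 1\right) = 110 \cdot 72 = 7920$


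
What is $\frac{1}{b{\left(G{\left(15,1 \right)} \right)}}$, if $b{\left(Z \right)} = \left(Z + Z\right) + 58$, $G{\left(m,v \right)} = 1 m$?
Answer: $\frac{1}{88} \approx 0.011364$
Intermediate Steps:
$G{\left(m,v \right)} = m$
$b{\left(Z \right)} = 58 + 2 Z$ ($b{\left(Z \right)} = 2 Z + 58 = 58 + 2 Z$)
$\frac{1}{b{\left(G{\left(15,1 \right)} \right)}} = \frac{1}{58 + 2 \cdot 15} = \frac{1}{58 + 30} = \frac{1}{88}$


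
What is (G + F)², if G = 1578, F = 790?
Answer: 5607424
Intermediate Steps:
(G + F)² = (1578 + 790)² = 2368² = 5607424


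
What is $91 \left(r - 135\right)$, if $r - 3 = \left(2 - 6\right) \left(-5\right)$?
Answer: $-10192$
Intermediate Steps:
$r = 23$ ($r = 3 + \left(2 - 6\right) \left(-5\right) = 3 - -20 = 3 + 20 = 23$)
$91 \left(r - 135\right) = 91 \left(23 - 135\right) = 91 \left(-112\right) = -10192$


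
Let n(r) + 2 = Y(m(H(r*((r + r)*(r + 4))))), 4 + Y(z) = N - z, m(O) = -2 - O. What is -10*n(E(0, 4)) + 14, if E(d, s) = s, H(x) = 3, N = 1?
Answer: 14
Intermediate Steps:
Y(z) = -3 - z (Y(z) = -4 + (1 - z) = -3 - z)
n(r) = 0 (n(r) = -2 + (-3 - (-2 - 1*3)) = -2 + (-3 - (-2 - 3)) = -2 + (-3 - 1*(-5)) = -2 + (-3 + 5) = -2 + 2 = 0)
-10*n(E(0, 4)) + 14 = -10*0 + 14 = 0 + 14 = 14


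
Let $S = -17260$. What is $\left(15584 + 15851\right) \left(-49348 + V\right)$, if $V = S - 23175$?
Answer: $-2822328605$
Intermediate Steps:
$V = -40435$ ($V = -17260 - 23175 = -40435$)
$\left(15584 + 15851\right) \left(-49348 + V\right) = \left(15584 + 15851\right) \left(-49348 - 40435\right) = 31435 \left(-89783\right) = -2822328605$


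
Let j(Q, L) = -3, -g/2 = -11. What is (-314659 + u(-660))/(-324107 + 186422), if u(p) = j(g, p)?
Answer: 314662/137685 ≈ 2.2854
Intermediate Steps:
g = 22 (g = -2*(-11) = 22)
u(p) = -3
(-314659 + u(-660))/(-324107 + 186422) = (-314659 - 3)/(-324107 + 186422) = -314662/(-137685) = -314662*(-1/137685) = 314662/137685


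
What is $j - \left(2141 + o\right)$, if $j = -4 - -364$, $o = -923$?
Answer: $-858$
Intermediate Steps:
$j = 360$ ($j = -4 + 364 = 360$)
$j - \left(2141 + o\right) = 360 - 1218 = -858$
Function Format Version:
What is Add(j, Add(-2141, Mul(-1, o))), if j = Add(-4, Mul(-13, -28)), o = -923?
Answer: -858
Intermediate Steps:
j = 360 (j = Add(-4, 364) = 360)
Add(j, Add(-2141, Mul(-1, o))) = Add(360, Add(-2141, Mul(-1, -923))) = Add(360, Add(-2141, 923)) = Add(360, -1218) = -858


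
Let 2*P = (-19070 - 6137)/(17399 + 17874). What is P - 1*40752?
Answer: -410702257/10078 ≈ -40752.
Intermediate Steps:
P = -3601/10078 (P = ((-19070 - 6137)/(17399 + 17874))/2 = (-25207/35273)/2 = (-25207*1/35273)/2 = (1/2)*(-3601/5039) = -3601/10078 ≈ -0.35731)
P - 1*40752 = -3601/10078 - 1*40752 = -3601/10078 - 40752 = -410702257/10078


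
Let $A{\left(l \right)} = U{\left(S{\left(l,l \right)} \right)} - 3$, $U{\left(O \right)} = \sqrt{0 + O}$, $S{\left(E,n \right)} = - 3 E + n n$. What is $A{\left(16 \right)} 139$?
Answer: $-417 + 556 \sqrt{13} \approx 1587.7$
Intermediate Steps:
$S{\left(E,n \right)} = n^{2} - 3 E$ ($S{\left(E,n \right)} = - 3 E + n^{2} = n^{2} - 3 E$)
$U{\left(O \right)} = \sqrt{O}$
$A{\left(l \right)} = -3 + \sqrt{l^{2} - 3 l}$ ($A{\left(l \right)} = \sqrt{l^{2} - 3 l} - 3 = -3 + \sqrt{l^{2} - 3 l}$)
$A{\left(16 \right)} 139 = \left(-3 + \sqrt{16 \left(-3 + 16\right)}\right) 139 = \left(-3 + \sqrt{16 \cdot 13}\right) 139 = \left(-3 + \sqrt{208}\right) 139 = \left(-3 + 4 \sqrt{13}\right) 139 = -417 + 556 \sqrt{13}$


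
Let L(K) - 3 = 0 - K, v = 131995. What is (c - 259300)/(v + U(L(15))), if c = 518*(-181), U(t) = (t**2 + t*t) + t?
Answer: -353058/132271 ≈ -2.6692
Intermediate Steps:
L(K) = 3 - K (L(K) = 3 + (0 - K) = 3 - K)
U(t) = t + 2*t**2 (U(t) = (t**2 + t**2) + t = 2*t**2 + t = t + 2*t**2)
c = -93758
(c - 259300)/(v + U(L(15))) = (-93758 - 259300)/(131995 + (3 - 1*15)*(1 + 2*(3 - 1*15))) = -353058/(131995 + (3 - 15)*(1 + 2*(3 - 15))) = -353058/(131995 - 12*(1 + 2*(-12))) = -353058/(131995 - 12*(1 - 24)) = -353058/(131995 - 12*(-23)) = -353058/(131995 + 276) = -353058/132271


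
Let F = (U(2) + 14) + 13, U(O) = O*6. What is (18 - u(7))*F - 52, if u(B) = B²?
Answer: -1261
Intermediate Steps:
U(O) = 6*O
F = 39 (F = (6*2 + 14) + 13 = (12 + 14) + 13 = 26 + 13 = 39)
(18 - u(7))*F - 52 = (18 - 1*7²)*39 - 52 = (18 - 1*49)*39 - 52 = (18 - 49)*39 - 52 = -31*39 - 52 = -1209 - 52 = -1261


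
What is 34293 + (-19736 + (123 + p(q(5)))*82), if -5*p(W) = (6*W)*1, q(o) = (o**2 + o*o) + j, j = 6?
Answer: 95663/5 ≈ 19133.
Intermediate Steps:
q(o) = 6 + 2*o**2 (q(o) = (o**2 + o*o) + 6 = (o**2 + o**2) + 6 = 2*o**2 + 6 = 6 + 2*o**2)
p(W) = -6*W/5
34293 + (-19736 + (123 + p(q(5)))*82) = 34293 + (-19736 + (123 - 6*(6 + 2*5**2)/5)*82) = 34293 + (-19736 + (123 - 6*(6 + 2*25)/5)*82) = 34293 + (-19736 + (123 - 6*(6 + 50)/5)*82) = 34293 + (-19736 + (123 - 6/5*56)*82) = 34293 + (-19736 + (123 - 336/5)*82) = 34293 + (-19736 + (279/5)*82) = 34293 + (-19736 + 22878/5) = 34293 - 75802/5 = 95663/5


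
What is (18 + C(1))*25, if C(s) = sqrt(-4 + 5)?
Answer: 475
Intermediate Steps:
C(s) = 1 (C(s) = sqrt(1) = 1)
(18 + C(1))*25 = (18 + 1)*25 = 19*25 = 475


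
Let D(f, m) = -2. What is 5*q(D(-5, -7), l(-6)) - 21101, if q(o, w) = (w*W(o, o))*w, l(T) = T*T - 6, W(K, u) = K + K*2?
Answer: -48101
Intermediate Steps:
W(K, u) = 3*K (W(K, u) = K + 2*K = 3*K)
l(T) = -6 + T² (l(T) = T² - 6 = -6 + T²)
q(o, w) = 3*o*w² (q(o, w) = (w*(3*o))*w = (3*o*w)*w = 3*o*w²)
5*q(D(-5, -7), l(-6)) - 21101 = 5*(3*(-2)*(-6 + (-6)²)²) - 21101 = 5*(3*(-2)*(-6 + 36)²) - 21101 = 5*(3*(-2)*30²) - 21101 = 5*(3*(-2)*900) - 21101 = 5*(-5400) - 21101 = -27000 - 21101 = -48101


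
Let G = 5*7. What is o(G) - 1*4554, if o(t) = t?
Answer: -4519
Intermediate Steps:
G = 35
o(G) - 1*4554 = 35 - 1*4554 = 35 - 4554 = -4519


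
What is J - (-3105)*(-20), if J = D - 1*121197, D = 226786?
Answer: 43489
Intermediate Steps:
J = 105589 (J = 226786 - 1*121197 = 226786 - 121197 = 105589)
J - (-3105)*(-20) = 105589 - (-3105)*(-20) = 105589 - 1*62100 = 105589 - 62100 = 43489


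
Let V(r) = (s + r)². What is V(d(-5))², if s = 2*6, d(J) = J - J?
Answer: 20736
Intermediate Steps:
d(J) = 0
s = 12
V(r) = (12 + r)²
V(d(-5))² = ((12 + 0)²)² = (12²)² = 144² = 20736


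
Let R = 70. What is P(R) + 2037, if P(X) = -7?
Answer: 2030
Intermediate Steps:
P(R) + 2037 = -7 + 2037 = 2030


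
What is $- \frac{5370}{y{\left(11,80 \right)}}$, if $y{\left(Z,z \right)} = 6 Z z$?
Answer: $- \frac{179}{176} \approx -1.017$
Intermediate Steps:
$y{\left(Z,z \right)} = 6 Z z$
$- \frac{5370}{y{\left(11,80 \right)}} = - \frac{5370}{6 \cdot 11 \cdot 80} = - \frac{5370}{5280} = \left(-5370\right) \frac{1}{5280} = - \frac{179}{176}$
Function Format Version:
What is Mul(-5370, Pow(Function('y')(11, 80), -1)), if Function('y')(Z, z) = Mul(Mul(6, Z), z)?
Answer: Rational(-179, 176) ≈ -1.0170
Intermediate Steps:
Function('y')(Z, z) = Mul(6, Z, z)
Mul(-5370, Pow(Function('y')(11, 80), -1)) = Mul(-5370, Pow(Mul(6, 11, 80), -1)) = Mul(-5370, Pow(5280, -1)) = Mul(-5370, Rational(1, 5280)) = Rational(-179, 176)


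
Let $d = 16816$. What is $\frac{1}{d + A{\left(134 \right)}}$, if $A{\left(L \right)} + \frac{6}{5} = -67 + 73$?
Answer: $\frac{5}{84104} \approx 5.945 \cdot 10^{-5}$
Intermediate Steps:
$A{\left(L \right)} = \frac{24}{5}$ ($A{\left(L \right)} = - \frac{6}{5} + \left(-67 + 73\right) = - \frac{6}{5} + 6 = \frac{24}{5}$)
$\frac{1}{d + A{\left(134 \right)}} = \frac{1}{16816 + \frac{24}{5}} = \frac{1}{\frac{84104}{5}} = \frac{5}{84104}$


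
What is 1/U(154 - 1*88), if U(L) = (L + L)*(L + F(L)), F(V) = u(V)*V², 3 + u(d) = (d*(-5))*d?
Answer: -1/12525042024 ≈ -7.9840e-11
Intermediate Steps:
u(d) = -3 - 5*d² (u(d) = -3 + (d*(-5))*d = -3 + (-5*d)*d = -3 - 5*d²)
F(V) = V²*(-3 - 5*V²) (F(V) = (-3 - 5*V²)*V² = V²*(-3 - 5*V²))
U(L) = 2*L*(L + L²*(-3 - 5*L²)) (U(L) = (L + L)*(L + L²*(-3 - 5*L²)) = (2*L)*(L + L²*(-3 - 5*L²)) = 2*L*(L + L²*(-3 - 5*L²)))
1/U(154 - 1*88) = 1/((154 - 1*88)²*(2 - 10*(154 - 1*88)³ - 6*(154 - 1*88))) = 1/((154 - 88)²*(2 - 10*(154 - 88)³ - 6*(154 - 88))) = 1/(66²*(2 - 10*66³ - 6*66)) = 1/(4356*(2 - 10*287496 - 396)) = 1/(4356*(2 - 2874960 - 396)) = 1/(4356*(-2875354)) = 1/(-12525042024) = -1/12525042024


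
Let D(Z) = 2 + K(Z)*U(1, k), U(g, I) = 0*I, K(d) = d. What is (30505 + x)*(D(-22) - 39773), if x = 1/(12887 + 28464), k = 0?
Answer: -50167626833376/41351 ≈ -1.2132e+9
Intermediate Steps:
U(g, I) = 0
D(Z) = 2 (D(Z) = 2 + Z*0 = 2 + 0 = 2)
x = 1/41351 ≈ 2.4183e-5
(30505 + x)*(D(-22) - 39773) = (30505 + 1/41351)*(2 - 39773) = (1261412256/41351)*(-39771) = -50167626833376/41351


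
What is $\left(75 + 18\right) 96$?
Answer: $8928$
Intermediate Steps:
$\left(75 + 18\right) 96 = 93 \cdot 96 = 8928$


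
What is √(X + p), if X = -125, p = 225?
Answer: 10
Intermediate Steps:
√(X + p) = √(-125 + 225) = √100 = 10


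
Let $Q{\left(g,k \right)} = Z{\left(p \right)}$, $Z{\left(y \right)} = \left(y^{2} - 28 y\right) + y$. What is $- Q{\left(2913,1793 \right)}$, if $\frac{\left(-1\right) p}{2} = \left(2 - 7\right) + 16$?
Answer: $-1078$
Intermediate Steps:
$p = -22$ ($p = - 2 \left(\left(2 - 7\right) + 16\right) = - 2 \left(-5 + 16\right) = \left(-2\right) 11 = -22$)
$Z{\left(y \right)} = y^{2} - 27 y$
$Q{\left(g,k \right)} = 1078$ ($Q{\left(g,k \right)} = - 22 \left(-27 - 22\right) = \left(-22\right) \left(-49\right) = 1078$)
$- Q{\left(2913,1793 \right)} = \left(-1\right) 1078 = -1078$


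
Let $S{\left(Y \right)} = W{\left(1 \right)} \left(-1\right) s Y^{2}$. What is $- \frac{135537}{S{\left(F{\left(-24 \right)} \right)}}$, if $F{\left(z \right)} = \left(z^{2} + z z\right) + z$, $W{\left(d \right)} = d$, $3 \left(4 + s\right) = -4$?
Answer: $- \frac{45179}{2262016} \approx -0.019973$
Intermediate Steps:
$s = - \frac{16}{3}$ ($s = -4 + \frac{1}{3} \left(-4\right) = -4 - \frac{4}{3} = - \frac{16}{3} \approx -5.3333$)
$F{\left(z \right)} = z + 2 z^{2}$ ($F{\left(z \right)} = \left(z^{2} + z^{2}\right) + z = 2 z^{2} + z = z + 2 z^{2}$)
$S{\left(Y \right)} = \frac{16 Y^{2}}{3}$ ($S{\left(Y \right)} = 1 \left(-1\right) \left(- \frac{16}{3}\right) Y^{2} = \left(-1\right) \left(- \frac{16}{3}\right) Y^{2} = \frac{16 Y^{2}}{3}$)
$- \frac{135537}{S{\left(F{\left(-24 \right)} \right)}} = - \frac{135537}{\frac{16}{3} \left(- 24 \left(1 + 2 \left(-24\right)\right)\right)^{2}} = - \frac{135537}{\frac{16}{3} \left(- 24 \left(1 - 48\right)\right)^{2}} = - \frac{135537}{\frac{16}{3} \left(\left(-24\right) \left(-47\right)\right)^{2}} = - \frac{135537}{\frac{16}{3} \cdot 1128^{2}} = - \frac{135537}{\frac{16}{3} \cdot 1272384} = - \frac{135537}{6786048} = \left(-135537\right) \frac{1}{6786048} = - \frac{45179}{2262016}$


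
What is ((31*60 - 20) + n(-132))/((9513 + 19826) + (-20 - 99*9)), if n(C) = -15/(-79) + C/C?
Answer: 72727/1122906 ≈ 0.064767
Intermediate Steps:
n(C) = 94/79 (n(C) = -15*(-1/79) + 1 = 15/79 + 1 = 94/79)
((31*60 - 20) + n(-132))/((9513 + 19826) + (-20 - 99*9)) = ((31*60 - 20) + 94/79)/((9513 + 19826) + (-20 - 99*9)) = ((1860 - 20) + 94/79)/(29339 + (-20 - 891)) = (1840 + 94/79)/(29339 - 911) = (145454/79)/28428 = (145454/79)*(1/28428) = 72727/1122906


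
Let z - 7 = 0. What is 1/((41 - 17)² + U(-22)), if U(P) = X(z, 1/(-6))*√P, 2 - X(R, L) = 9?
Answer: 288/166427 + 7*I*√22/332854 ≈ 0.0017305 + 9.8641e-5*I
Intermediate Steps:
z = 7 (z = 7 + 0 = 7)
X(R, L) = -7 (X(R, L) = 2 - 1*9 = 2 - 9 = -7)
U(P) = -7*√P
1/((41 - 17)² + U(-22)) = 1/((41 - 17)² - 7*I*√22) = 1/(24² - 7*I*√22) = 1/(576 - 7*I*√22)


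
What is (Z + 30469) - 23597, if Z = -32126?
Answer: -25254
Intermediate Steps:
(Z + 30469) - 23597 = (-32126 + 30469) - 23597 = -1657 - 23597 = -25254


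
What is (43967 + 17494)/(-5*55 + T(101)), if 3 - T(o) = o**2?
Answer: -20487/3491 ≈ -5.8685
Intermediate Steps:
T(o) = 3 - o**2
(43967 + 17494)/(-5*55 + T(101)) = (43967 + 17494)/(-5*55 + (3 - 1*101**2)) = 61461/(-275 + (3 - 1*10201)) = 61461/(-275 + (3 - 10201)) = 61461/(-275 - 10198) = 61461/(-10473) = 61461*(-1/10473) = -20487/3491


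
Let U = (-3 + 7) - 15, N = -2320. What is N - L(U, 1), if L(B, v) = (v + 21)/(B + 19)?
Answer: -9291/4 ≈ -2322.8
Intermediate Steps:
U = -11 (U = 4 - 15 = -11)
L(B, v) = (21 + v)/(19 + B)
N - L(U, 1) = -2320 - (21 + 1)/(19 - 11) = -2320 - 22/8 = -2320 - 1*11/4 = -2320 - 11/4 = -9291/4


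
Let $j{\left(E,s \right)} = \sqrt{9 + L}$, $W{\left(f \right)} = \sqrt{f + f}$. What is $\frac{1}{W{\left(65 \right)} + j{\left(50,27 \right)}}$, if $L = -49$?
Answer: $\frac{1}{\sqrt{130} + 2 i \sqrt{10}} \approx 0.067069 - 0.037203 i$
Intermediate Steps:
$W{\left(f \right)} = \sqrt{2} \sqrt{f}$ ($W{\left(f \right)} = \sqrt{2 f} = \sqrt{2} \sqrt{f}$)
$j{\left(E,s \right)} = 2 i \sqrt{10}$ ($j{\left(E,s \right)} = \sqrt{9 - 49} = \sqrt{-40} = 2 i \sqrt{10}$)
$\frac{1}{W{\left(65 \right)} + j{\left(50,27 \right)}} = \frac{1}{\sqrt{2} \sqrt{65} + 2 i \sqrt{10}} = \frac{1}{\sqrt{130} + 2 i \sqrt{10}}$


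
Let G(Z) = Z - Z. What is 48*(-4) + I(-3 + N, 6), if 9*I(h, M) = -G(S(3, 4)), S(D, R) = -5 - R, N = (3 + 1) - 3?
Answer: -192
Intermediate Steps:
N = 1 (N = 4 - 3 = 1)
G(Z) = 0
I(h, M) = 0 (I(h, M) = (-1*0)/9 = (⅑)*0 = 0)
48*(-4) + I(-3 + N, 6) = 48*(-4) + 0 = -192 + 0 = -192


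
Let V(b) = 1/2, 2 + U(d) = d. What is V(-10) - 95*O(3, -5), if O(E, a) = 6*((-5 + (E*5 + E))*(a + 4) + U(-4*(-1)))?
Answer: 12541/2 ≈ 6270.5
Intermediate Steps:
U(d) = -2 + d
O(E, a) = 12 + 6*(-5 + 6*E)*(4 + a) (O(E, a) = 6*((-5 + (E*5 + E))*(a + 4) + (-2 - 4*(-1))) = 6*((-5 + (5*E + E))*(4 + a) + (-2 + 4)) = 6*((-5 + 6*E)*(4 + a) + 2) = 6*(2 + (-5 + 6*E)*(4 + a)) = 12 + 6*(-5 + 6*E)*(4 + a))
V(b) = ½ (V(b) = 1*(½) = ½)
V(-10) - 95*O(3, -5) = ½ - 95*(-108 - 30*(-5) + 144*3 + 36*3*(-5)) = ½ - 95*(-108 + 150 + 432 - 540) = ½ - 95*(-66) = ½ + 6270 = 12541/2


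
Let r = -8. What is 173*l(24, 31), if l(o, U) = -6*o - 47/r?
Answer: -191165/8 ≈ -23896.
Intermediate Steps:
l(o, U) = 47/8 - 6*o (l(o, U) = -6*o - 47/(-8) = -6*o - 47*(-⅛) = -6*o + 47/8 = 47/8 - 6*o)
173*l(24, 31) = 173*(47/8 - 6*24) = 173*(47/8 - 144) = 173*(-1105/8) = -191165/8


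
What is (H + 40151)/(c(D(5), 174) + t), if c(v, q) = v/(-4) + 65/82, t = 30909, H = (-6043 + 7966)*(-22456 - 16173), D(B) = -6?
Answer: -3043980056/1267363 ≈ -2401.8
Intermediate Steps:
H = -74283567 (H = 1923*(-38629) = -74283567)
c(v, q) = 65/82 - v/4 (c(v, q) = v*(-1/4) + 65*(1/82) = -v/4 + 65/82 = 65/82 - v/4)
(H + 40151)/(c(D(5), 174) + t) = (-74283567 + 40151)/((65/82 - 1/4*(-6)) + 30909) = -74243416/((65/82 + 3/2) + 30909) = -74243416/(94/41 + 30909) = -74243416/1267363/41 = -74243416*41/1267363 = -3043980056/1267363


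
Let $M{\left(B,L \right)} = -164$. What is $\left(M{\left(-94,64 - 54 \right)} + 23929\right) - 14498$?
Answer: $9267$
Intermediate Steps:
$\left(M{\left(-94,64 - 54 \right)} + 23929\right) - 14498 = \left(-164 + 23929\right) - 14498 = 23765 - 14498 = 9267$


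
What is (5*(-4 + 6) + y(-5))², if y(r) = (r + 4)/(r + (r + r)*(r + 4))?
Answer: 2401/25 ≈ 96.040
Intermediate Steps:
y(r) = (4 + r)/(r + 2*r*(4 + r)) (y(r) = (4 + r)/(r + (2*r)*(4 + r)) = (4 + r)/(r + 2*r*(4 + r)))
(5*(-4 + 6) + y(-5))² = (5*(-4 + 6) + (4 - 5)/((-5)*(9 + 2*(-5))))² = (5*2 - ⅕*(-1)/(9 - 10))² = (10 - ⅕*(-1)/(-1))² = (10 - ⅕*(-1)*(-1))² = (10 - ⅕)² = (49/5)² = 2401/25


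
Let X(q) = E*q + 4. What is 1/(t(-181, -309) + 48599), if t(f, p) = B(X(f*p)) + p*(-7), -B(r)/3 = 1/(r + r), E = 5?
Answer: 559298/28391085073 ≈ 1.9700e-5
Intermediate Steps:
X(q) = 4 + 5*q (X(q) = 5*q + 4 = 4 + 5*q)
B(r) = -3/(2*r) (B(r) = -3/(r + r) = -3*1/(2*r) = -3/(2*r))
t(f, p) = -7*p - 3/(2*(4 + 5*f*p)) (t(f, p) = -3/(2*(4 + 5*(f*p))) + p*(-7) = -3/(2*(4 + 5*f*p)) - 7*p = -7*p - 3/(2*(4 + 5*f*p)))
1/(t(-181, -309) + 48599) = 1/((-3 - 14*(-309)*(4 + 5*(-181)*(-309)))/(2*(4 + 5*(-181)*(-309))) + 48599) = 1/((-3 - 14*(-309)*(4 + 279645))/(2*(4 + 279645)) + 48599) = 1/((1/2)*(-3 - 14*(-309)*279649)/279649 + 48599) = 1/((1/2)*(1/279649)*(-3 + 1209761574) + 48599) = 1/((1/2)*(1/279649)*1209761571 + 48599) = 1/(1209761571/559298 + 48599) = 1/(28391085073/559298) = 559298/28391085073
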